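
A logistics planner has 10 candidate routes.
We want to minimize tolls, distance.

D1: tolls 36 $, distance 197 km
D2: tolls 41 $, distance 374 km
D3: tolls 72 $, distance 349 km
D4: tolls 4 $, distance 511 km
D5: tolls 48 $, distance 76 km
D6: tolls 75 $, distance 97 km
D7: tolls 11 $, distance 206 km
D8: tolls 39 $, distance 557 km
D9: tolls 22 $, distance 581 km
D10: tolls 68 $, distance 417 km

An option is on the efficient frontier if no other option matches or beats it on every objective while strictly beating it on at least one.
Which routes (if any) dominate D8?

D1: tolls 36≤39, distance 197≤557 — dominates D8.
D4: tolls 4≤39, distance 511≤557 — dominates D8.
D7: tolls 11≤39, distance 206≤557 — dominates D8.
Others (D2, D3, D5, D6, D9, D10) are each worse than D8 on at least one objective.

D1, D4, D7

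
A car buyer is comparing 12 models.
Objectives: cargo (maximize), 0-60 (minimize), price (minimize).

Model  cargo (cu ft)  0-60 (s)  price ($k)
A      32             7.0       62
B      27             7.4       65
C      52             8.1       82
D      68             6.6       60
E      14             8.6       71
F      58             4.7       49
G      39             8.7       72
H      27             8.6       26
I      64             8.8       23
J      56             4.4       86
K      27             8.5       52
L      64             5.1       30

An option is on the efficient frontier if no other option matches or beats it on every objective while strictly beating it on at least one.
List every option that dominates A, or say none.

D: cargo 68≥32, 0-60 6.6≤7.0, price 60≤62 — dominates A.
F: cargo 58≥32, 0-60 4.7≤7.0, price 49≤62 — dominates A.
L: cargo 64≥32, 0-60 5.1≤7.0, price 30≤62 — dominates A.
Others (B, C, E, G, H, I, J, K) are each worse than A on at least one objective.

D, F, L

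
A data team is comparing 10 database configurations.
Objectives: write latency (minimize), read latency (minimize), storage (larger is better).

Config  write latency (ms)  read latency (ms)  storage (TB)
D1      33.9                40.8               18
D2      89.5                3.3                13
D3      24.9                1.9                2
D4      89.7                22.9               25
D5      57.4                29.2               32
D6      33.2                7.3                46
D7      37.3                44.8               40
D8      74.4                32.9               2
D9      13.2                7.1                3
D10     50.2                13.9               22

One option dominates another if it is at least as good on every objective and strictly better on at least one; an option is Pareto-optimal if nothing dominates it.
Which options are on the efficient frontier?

D1: dominated by D6 (write latency 33.2≤33.9, read latency 7.3≤40.8, storage 46≥18).
D2: not dominated.
D3: not dominated (best read latency).
D4: dominated by D6 (write latency 33.2≤89.7, read latency 7.3≤22.9, storage 46≥25).
D5: dominated by D6 (write latency 33.2≤57.4, read latency 7.3≤29.2, storage 46≥32).
D6: not dominated (best storage).
D7: dominated by D6 (write latency 33.2≤37.3, read latency 7.3≤44.8, storage 46≥40).
D8: dominated by D3 (write latency 24.9≤74.4, read latency 1.9≤32.9, storage 2≥2).
D9: not dominated (best write latency).
D10: dominated by D6 (write latency 33.2≤50.2, read latency 7.3≤13.9, storage 46≥22).

D2, D3, D6, D9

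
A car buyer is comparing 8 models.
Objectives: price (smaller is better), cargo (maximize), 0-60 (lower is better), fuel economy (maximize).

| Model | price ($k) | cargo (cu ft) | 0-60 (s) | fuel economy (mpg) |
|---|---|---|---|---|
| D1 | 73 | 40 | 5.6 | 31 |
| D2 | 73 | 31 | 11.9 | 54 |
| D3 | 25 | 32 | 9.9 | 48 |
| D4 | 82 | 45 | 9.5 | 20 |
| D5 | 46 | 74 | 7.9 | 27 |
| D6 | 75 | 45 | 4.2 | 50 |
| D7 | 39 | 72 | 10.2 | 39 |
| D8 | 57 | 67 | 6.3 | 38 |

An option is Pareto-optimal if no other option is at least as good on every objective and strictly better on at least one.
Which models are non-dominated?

D1, D2, D3, D5, D6, D7, D8

D1: not dominated.
D2: not dominated (best fuel economy).
D3: not dominated (best price).
D4: dominated by D5 (price 46≤82, cargo 74≥45, 0-60 7.9≤9.5, fuel economy 27≥20).
D5: not dominated (best cargo).
D6: not dominated (best 0-60).
D7: not dominated.
D8: not dominated.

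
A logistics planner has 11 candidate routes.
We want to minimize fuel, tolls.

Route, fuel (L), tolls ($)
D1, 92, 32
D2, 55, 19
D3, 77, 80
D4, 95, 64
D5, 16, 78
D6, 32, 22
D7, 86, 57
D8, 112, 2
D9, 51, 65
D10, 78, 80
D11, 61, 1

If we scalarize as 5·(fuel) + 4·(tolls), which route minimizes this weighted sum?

D6

D1: 5·92 + 4·32 = 588
D2: 5·55 + 4·19 = 351
D3: 5·77 + 4·80 = 705
D4: 5·95 + 4·64 = 731
D5: 5·16 + 4·78 = 392
D6: 5·32 + 4·22 = 248
D7: 5·86 + 4·57 = 658
D8: 5·112 + 4·2 = 568
D9: 5·51 + 4·65 = 515
D10: 5·78 + 4·80 = 710
D11: 5·61 + 4·1 = 309
Lowest: D6 at 248.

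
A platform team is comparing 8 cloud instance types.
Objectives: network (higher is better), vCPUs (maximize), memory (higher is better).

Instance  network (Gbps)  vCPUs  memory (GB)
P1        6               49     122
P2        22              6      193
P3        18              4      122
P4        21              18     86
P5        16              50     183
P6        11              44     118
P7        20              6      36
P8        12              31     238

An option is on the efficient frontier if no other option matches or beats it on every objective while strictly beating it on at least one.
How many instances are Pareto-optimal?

4

P1: dominated by P5 (network 16≥6, vCPUs 50≥49, memory 183≥122).
P2: not dominated (best network).
P3: dominated by P2 (network 22≥18, vCPUs 6≥4, memory 193≥122).
P4: not dominated.
P5: not dominated (best vCPUs).
P6: dominated by P5 (network 16≥11, vCPUs 50≥44, memory 183≥118).
P7: dominated by P2 (network 22≥20, vCPUs 6≥6, memory 193≥36).
P8: not dominated (best memory).
Pareto-optimal: P2, P4, P5, P8 → 4.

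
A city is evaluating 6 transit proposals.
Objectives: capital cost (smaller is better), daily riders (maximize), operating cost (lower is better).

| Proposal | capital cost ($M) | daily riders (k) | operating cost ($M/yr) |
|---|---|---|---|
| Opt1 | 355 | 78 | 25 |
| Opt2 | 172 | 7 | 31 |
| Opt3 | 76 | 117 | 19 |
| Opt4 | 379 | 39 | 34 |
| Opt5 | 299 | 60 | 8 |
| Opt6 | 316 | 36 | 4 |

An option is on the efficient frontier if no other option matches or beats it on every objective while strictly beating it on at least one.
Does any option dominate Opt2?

Yes

Opt3 vs Opt2: capital cost 76≤172, daily riders 117≥7, operating cost 19≤31 — Opt3 is at least as good on every objective and strictly better on at least one, so Opt3 dominates Opt2.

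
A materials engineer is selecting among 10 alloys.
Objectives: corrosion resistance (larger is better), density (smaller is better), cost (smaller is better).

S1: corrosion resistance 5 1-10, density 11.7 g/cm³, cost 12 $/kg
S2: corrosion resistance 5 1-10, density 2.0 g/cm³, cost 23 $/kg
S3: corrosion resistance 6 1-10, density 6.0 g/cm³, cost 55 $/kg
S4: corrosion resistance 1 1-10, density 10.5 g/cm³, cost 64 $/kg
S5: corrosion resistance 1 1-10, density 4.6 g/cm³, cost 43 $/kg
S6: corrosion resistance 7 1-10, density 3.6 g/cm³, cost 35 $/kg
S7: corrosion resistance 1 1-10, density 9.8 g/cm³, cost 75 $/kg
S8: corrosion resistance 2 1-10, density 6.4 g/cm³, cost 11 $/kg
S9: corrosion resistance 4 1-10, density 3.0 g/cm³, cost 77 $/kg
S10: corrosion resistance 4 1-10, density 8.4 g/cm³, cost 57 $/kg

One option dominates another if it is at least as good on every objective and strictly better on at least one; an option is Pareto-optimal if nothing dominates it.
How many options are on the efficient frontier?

4

S1: not dominated.
S2: not dominated (best density).
S3: dominated by S6 (corrosion resistance 7≥6, density 3.6≤6.0, cost 35≤55).
S4: dominated by S2 (corrosion resistance 5≥1, density 2.0≤10.5, cost 23≤64).
S5: dominated by S2 (corrosion resistance 5≥1, density 2.0≤4.6, cost 23≤43).
S6: not dominated (best corrosion resistance).
S7: dominated by S2 (corrosion resistance 5≥1, density 2.0≤9.8, cost 23≤75).
S8: not dominated (best cost).
S9: dominated by S2 (corrosion resistance 5≥4, density 2.0≤3.0, cost 23≤77).
S10: dominated by S2 (corrosion resistance 5≥4, density 2.0≤8.4, cost 23≤57).
Pareto-optimal: S1, S2, S6, S8 → 4.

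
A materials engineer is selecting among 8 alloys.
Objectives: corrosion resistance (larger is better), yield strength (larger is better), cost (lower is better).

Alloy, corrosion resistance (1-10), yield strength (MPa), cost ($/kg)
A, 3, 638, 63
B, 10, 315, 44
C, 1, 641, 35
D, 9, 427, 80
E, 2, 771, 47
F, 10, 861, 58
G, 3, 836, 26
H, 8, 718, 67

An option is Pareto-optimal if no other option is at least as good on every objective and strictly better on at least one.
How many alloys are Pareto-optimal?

3

A: dominated by F (corrosion resistance 10≥3, yield strength 861≥638, cost 58≤63).
B: not dominated.
C: dominated by G (corrosion resistance 3≥1, yield strength 836≥641, cost 26≤35).
D: dominated by F (corrosion resistance 10≥9, yield strength 861≥427, cost 58≤80).
E: dominated by G (corrosion resistance 3≥2, yield strength 836≥771, cost 26≤47).
F: not dominated (best yield strength).
G: not dominated (best cost).
H: dominated by F (corrosion resistance 10≥8, yield strength 861≥718, cost 58≤67).
Pareto-optimal: B, F, G → 3.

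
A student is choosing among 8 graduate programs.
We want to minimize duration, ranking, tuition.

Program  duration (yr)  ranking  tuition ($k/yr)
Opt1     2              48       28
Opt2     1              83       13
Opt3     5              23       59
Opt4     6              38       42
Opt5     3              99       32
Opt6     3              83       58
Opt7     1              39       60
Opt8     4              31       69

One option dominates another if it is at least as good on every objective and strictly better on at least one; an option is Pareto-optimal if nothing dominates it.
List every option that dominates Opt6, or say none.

Opt1, Opt2

Opt1: duration 2≤3, ranking 48≤83, tuition 28≤58 — dominates Opt6.
Opt2: duration 1≤3, ranking 83≤83, tuition 13≤58 — dominates Opt6.
Others (Opt3, Opt4, Opt5, Opt7, Opt8) are each worse than Opt6 on at least one objective.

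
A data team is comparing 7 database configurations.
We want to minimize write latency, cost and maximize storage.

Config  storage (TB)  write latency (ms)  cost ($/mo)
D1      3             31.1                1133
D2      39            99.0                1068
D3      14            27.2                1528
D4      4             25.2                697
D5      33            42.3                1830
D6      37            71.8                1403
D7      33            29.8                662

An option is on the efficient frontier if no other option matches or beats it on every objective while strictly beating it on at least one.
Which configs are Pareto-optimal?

D1: dominated by D4 (storage 4≥3, write latency 25.2≤31.1, cost 697≤1133).
D2: not dominated (best storage).
D3: not dominated.
D4: not dominated (best write latency).
D5: dominated by D7 (storage 33≥33, write latency 29.8≤42.3, cost 662≤1830).
D6: not dominated.
D7: not dominated (best cost).

D2, D3, D4, D6, D7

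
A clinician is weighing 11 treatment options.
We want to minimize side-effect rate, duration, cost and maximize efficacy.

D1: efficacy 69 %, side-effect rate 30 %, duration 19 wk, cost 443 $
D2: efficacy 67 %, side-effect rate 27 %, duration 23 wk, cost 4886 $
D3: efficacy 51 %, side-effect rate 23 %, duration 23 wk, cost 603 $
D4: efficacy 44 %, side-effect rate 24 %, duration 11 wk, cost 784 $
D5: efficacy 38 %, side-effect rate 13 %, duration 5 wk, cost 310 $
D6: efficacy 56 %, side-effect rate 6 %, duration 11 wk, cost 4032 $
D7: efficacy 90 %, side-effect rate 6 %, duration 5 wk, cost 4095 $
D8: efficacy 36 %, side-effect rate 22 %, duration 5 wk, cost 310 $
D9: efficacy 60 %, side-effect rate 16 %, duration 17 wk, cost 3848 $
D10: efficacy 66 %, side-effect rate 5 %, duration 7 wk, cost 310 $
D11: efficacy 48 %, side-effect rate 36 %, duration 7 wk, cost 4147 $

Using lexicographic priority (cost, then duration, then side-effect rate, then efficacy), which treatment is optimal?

First minimize cost: best is 310, kept {D5, D8, D10}.
Then minimize duration: best is 5, kept {D5, D8}.
Then minimize side-effect rate: best is 13, kept {D5}.

D5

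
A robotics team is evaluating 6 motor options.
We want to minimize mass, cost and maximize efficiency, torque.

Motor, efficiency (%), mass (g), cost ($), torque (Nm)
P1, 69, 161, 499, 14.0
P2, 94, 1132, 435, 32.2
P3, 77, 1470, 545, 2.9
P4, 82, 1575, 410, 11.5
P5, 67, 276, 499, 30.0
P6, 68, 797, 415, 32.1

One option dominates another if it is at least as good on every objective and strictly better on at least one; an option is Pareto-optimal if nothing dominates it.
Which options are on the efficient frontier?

P1, P2, P4, P5, P6

P1: not dominated (best mass).
P2: not dominated (best efficiency).
P3: dominated by P2 (efficiency 94≥77, mass 1132≤1470, cost 435≤545, torque 32.2≥2.9).
P4: not dominated (best cost).
P5: not dominated.
P6: not dominated.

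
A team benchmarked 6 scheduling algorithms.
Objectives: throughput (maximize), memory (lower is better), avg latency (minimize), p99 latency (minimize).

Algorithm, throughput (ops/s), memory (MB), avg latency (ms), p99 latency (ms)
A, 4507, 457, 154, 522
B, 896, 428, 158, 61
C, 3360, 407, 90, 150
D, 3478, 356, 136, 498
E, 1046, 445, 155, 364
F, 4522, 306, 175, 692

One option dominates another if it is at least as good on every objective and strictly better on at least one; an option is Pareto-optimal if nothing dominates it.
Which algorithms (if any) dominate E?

C: throughput 3360≥1046, memory 407≤445, avg latency 90≤155, p99 latency 150≤364 — dominates E.
Others (A, B, D, F) are each worse than E on at least one objective.

C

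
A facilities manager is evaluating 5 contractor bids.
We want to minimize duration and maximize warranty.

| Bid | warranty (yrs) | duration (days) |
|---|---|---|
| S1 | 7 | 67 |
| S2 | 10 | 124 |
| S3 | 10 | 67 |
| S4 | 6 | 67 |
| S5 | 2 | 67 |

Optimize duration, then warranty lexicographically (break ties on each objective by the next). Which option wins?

First minimize duration: best is 67, kept {S1, S3, S4, S5}.
Then maximize warranty: best is 10, kept {S3}.

S3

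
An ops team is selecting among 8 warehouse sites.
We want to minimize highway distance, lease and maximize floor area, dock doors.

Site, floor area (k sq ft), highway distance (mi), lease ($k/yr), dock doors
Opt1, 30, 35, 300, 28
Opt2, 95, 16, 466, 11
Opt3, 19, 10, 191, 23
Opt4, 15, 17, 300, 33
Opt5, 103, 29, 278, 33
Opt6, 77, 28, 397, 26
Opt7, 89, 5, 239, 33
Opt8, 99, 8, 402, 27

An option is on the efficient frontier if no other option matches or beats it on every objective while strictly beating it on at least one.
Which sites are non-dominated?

Opt1: dominated by Opt5 (floor area 103≥30, highway distance 29≤35, lease 278≤300, dock doors 33≥28).
Opt2: dominated by Opt8 (floor area 99≥95, highway distance 8≤16, lease 402≤466, dock doors 27≥11).
Opt3: not dominated (best lease).
Opt4: dominated by Opt7 (floor area 89≥15, highway distance 5≤17, lease 239≤300, dock doors 33≥33).
Opt5: not dominated (best floor area).
Opt6: dominated by Opt7 (floor area 89≥77, highway distance 5≤28, lease 239≤397, dock doors 33≥26).
Opt7: not dominated (best highway distance).
Opt8: not dominated.

Opt3, Opt5, Opt7, Opt8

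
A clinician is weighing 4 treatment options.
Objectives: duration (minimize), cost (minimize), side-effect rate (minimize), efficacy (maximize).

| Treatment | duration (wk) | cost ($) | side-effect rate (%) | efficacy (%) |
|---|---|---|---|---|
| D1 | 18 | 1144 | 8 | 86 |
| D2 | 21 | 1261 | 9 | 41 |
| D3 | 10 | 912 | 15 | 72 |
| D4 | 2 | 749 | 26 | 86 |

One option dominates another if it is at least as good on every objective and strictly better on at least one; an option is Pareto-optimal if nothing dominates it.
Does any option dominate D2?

D1 vs D2: duration 18≤21, cost 1144≤1261, side-effect rate 8≤9, efficacy 86≥41 — D1 is at least as good on every objective and strictly better on at least one, so D1 dominates D2.

Yes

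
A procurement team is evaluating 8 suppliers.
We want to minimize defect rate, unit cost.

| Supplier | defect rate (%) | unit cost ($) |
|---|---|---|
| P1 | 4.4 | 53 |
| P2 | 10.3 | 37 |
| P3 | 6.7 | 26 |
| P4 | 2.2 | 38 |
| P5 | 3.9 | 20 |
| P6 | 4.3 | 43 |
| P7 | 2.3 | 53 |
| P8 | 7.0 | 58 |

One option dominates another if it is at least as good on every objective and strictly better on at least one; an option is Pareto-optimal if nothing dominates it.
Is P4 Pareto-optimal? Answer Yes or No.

P1: worse on defect rate (4.4 vs 2.2).
P2: worse on defect rate (10.3 vs 2.2).
P3: worse on defect rate (6.7 vs 2.2).
P5: worse on defect rate (3.9 vs 2.2).
P6: worse on defect rate (4.3 vs 2.2).
P7: worse on defect rate (2.3 vs 2.2).
P8: worse on defect rate (7.0 vs 2.2).
No option is at least as good as P4 on every objective and strictly better on one.

Yes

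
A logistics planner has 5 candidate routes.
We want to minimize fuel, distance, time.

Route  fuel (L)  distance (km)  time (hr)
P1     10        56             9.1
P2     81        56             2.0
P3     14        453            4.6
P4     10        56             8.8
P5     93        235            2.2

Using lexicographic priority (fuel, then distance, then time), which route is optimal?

P4

First minimize fuel: best is 10, kept {P1, P4}.
Then minimize distance: best is 56, kept {P1, P4}.
Then minimize time: best is 8.8, kept {P4}.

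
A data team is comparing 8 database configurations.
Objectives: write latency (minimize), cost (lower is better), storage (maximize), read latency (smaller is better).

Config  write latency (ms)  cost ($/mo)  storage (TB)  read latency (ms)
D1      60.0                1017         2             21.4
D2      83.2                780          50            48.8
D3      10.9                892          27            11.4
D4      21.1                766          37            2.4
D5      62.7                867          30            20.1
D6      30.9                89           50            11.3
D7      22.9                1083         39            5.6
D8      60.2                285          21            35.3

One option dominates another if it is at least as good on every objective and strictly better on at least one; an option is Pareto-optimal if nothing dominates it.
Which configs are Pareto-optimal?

D3, D4, D6, D7

D1: dominated by D3 (write latency 10.9≤60.0, cost 892≤1017, storage 27≥2, read latency 11.4≤21.4).
D2: dominated by D6 (write latency 30.9≤83.2, cost 89≤780, storage 50≥50, read latency 11.3≤48.8).
D3: not dominated (best write latency).
D4: not dominated (best read latency).
D5: dominated by D4 (write latency 21.1≤62.7, cost 766≤867, storage 37≥30, read latency 2.4≤20.1).
D6: not dominated (best cost).
D7: not dominated.
D8: dominated by D6 (write latency 30.9≤60.2, cost 89≤285, storage 50≥21, read latency 11.3≤35.3).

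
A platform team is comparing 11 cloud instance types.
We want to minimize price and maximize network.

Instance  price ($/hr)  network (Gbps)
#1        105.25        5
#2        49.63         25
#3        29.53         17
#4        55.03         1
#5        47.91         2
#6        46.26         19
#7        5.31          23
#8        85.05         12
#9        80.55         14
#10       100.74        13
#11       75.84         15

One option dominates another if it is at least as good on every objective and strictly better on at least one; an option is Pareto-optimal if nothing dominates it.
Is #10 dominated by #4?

No

#4 vs #10: #4 is worse on network (1 vs 13), so it does not dominate #10.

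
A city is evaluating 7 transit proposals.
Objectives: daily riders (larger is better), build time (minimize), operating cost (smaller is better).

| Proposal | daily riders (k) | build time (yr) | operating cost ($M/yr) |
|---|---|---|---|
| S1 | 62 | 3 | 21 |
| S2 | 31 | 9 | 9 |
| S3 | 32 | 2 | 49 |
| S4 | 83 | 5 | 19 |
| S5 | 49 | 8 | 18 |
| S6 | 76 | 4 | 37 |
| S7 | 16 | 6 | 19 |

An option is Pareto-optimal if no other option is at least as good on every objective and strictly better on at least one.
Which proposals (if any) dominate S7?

S4

S4: daily riders 83≥16, build time 5≤6, operating cost 19≤19 — dominates S7.
Others (S1, S2, S3, S5, S6) are each worse than S7 on at least one objective.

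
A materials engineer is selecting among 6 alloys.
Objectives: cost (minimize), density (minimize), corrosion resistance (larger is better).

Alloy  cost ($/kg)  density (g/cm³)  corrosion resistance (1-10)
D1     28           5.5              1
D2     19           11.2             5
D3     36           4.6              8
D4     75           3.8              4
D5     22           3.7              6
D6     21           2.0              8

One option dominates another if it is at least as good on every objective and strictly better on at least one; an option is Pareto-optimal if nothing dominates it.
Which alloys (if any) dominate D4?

D5: cost 22≤75, density 3.7≤3.8, corrosion resistance 6≥4 — dominates D4.
D6: cost 21≤75, density 2.0≤3.8, corrosion resistance 8≥4 — dominates D4.
Others (D1, D2, D3) are each worse than D4 on at least one objective.

D5, D6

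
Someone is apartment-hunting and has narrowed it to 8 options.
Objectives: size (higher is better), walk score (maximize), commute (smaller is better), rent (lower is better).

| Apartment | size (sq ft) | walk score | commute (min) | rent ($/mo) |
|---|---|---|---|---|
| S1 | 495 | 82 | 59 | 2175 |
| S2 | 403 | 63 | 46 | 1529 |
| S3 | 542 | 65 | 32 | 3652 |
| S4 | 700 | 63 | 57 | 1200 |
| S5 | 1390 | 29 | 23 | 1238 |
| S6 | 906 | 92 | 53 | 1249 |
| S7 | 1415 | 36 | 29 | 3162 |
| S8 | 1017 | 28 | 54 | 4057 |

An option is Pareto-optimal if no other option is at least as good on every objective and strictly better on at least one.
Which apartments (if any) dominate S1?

S6: size 906≥495, walk score 92≥82, commute 53≤59, rent 1249≤2175 — dominates S1.
Others (S2, S3, S4, S5, S7, S8) are each worse than S1 on at least one objective.

S6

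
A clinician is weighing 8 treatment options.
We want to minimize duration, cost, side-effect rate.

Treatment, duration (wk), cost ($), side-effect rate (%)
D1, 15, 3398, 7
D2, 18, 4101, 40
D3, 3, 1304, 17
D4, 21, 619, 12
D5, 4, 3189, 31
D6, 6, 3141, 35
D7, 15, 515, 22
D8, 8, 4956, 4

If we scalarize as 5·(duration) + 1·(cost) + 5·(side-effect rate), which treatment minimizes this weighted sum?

D7

D1: 5·15 + 1·3398 + 5·7 = 3508
D2: 5·18 + 1·4101 + 5·40 = 4391
D3: 5·3 + 1·1304 + 5·17 = 1404
D4: 5·21 + 1·619 + 5·12 = 784
D5: 5·4 + 1·3189 + 5·31 = 3364
D6: 5·6 + 1·3141 + 5·35 = 3346
D7: 5·15 + 1·515 + 5·22 = 700
D8: 5·8 + 1·4956 + 5·4 = 5016
Lowest: D7 at 700.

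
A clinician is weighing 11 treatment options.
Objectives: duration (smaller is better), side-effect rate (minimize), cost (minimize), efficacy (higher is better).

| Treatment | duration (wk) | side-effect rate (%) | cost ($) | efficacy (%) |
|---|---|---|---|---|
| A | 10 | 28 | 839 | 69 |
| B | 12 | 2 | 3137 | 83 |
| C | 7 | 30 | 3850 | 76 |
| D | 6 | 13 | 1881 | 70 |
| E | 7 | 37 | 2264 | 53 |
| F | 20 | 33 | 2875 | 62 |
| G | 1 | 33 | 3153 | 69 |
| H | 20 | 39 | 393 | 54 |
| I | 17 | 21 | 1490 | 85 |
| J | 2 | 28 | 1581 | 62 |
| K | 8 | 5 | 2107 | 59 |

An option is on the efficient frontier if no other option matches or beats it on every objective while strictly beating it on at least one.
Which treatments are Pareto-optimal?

A, B, C, D, G, H, I, J, K

A: not dominated.
B: not dominated (best side-effect rate).
C: not dominated.
D: not dominated.
E: dominated by D (duration 6≤7, side-effect rate 13≤37, cost 1881≤2264, efficacy 70≥53).
F: dominated by A (duration 10≤20, side-effect rate 28≤33, cost 839≤2875, efficacy 69≥62).
G: not dominated (best duration).
H: not dominated (best cost).
I: not dominated (best efficacy).
J: not dominated.
K: not dominated.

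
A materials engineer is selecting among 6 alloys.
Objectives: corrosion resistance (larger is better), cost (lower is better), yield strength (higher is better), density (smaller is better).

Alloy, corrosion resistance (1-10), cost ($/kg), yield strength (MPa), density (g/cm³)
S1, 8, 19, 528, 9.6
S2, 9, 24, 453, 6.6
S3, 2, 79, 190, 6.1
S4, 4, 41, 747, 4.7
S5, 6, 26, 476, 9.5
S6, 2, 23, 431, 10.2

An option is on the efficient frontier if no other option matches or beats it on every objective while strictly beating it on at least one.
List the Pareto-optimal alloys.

S1, S2, S4, S5

S1: not dominated (best cost).
S2: not dominated (best corrosion resistance).
S3: dominated by S4 (corrosion resistance 4≥2, cost 41≤79, yield strength 747≥190, density 4.7≤6.1).
S4: not dominated (best yield strength).
S5: not dominated.
S6: dominated by S1 (corrosion resistance 8≥2, cost 19≤23, yield strength 528≥431, density 9.6≤10.2).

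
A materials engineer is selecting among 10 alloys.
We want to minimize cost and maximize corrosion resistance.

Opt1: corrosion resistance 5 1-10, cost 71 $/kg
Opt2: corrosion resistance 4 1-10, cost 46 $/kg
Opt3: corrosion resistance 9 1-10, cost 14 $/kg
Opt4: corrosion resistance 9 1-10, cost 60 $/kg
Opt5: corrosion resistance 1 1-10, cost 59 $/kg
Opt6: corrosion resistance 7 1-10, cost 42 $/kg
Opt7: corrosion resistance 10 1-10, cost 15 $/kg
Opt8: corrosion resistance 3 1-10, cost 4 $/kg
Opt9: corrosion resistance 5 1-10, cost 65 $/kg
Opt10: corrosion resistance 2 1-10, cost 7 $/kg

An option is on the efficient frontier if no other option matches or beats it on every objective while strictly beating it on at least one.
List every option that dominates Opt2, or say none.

Opt3, Opt6, Opt7

Opt3: corrosion resistance 9≥4, cost 14≤46 — dominates Opt2.
Opt6: corrosion resistance 7≥4, cost 42≤46 — dominates Opt2.
Opt7: corrosion resistance 10≥4, cost 15≤46 — dominates Opt2.
Others (Opt1, Opt4, Opt5, Opt8, Opt9, Opt10) are each worse than Opt2 on at least one objective.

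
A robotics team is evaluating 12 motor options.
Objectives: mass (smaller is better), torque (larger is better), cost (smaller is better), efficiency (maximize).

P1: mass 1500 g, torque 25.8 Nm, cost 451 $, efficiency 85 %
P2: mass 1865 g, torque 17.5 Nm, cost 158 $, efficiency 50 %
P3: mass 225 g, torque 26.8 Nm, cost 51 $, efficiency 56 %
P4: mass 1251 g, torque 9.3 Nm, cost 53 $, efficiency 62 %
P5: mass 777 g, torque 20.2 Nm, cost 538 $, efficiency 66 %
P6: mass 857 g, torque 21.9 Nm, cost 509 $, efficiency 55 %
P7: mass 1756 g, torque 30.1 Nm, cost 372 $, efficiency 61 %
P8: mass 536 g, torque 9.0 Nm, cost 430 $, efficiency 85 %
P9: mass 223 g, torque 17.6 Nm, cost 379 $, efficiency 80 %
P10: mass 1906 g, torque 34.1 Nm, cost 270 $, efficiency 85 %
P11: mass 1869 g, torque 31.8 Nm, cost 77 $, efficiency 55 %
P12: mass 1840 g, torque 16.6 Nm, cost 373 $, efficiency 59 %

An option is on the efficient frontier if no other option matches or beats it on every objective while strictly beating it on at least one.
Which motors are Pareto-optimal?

P1: not dominated.
P2: dominated by P3 (mass 225≤1865, torque 26.8≥17.5, cost 51≤158, efficiency 56≥50).
P3: not dominated (best cost).
P4: not dominated.
P5: not dominated.
P6: dominated by P3 (mass 225≤857, torque 26.8≥21.9, cost 51≤509, efficiency 56≥55).
P7: not dominated.
P8: not dominated.
P9: not dominated (best mass).
P10: not dominated (best torque).
P11: not dominated.
P12: dominated by P7 (mass 1756≤1840, torque 30.1≥16.6, cost 372≤373, efficiency 61≥59).

P1, P3, P4, P5, P7, P8, P9, P10, P11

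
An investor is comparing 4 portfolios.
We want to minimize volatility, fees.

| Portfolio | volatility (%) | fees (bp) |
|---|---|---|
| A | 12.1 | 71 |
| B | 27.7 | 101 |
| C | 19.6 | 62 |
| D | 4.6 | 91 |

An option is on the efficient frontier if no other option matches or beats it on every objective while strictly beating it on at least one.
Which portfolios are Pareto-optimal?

A: not dominated.
B: dominated by A (volatility 12.1≤27.7, fees 71≤101).
C: not dominated (best fees).
D: not dominated (best volatility).

A, C, D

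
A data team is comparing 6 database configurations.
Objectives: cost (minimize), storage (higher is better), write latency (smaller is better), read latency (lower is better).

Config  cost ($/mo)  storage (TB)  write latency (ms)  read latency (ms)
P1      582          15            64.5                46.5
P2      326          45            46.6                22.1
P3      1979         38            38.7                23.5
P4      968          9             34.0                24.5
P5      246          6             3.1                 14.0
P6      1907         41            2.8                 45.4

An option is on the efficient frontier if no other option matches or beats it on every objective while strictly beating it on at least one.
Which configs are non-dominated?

P2, P3, P4, P5, P6

P1: dominated by P2 (cost 326≤582, storage 45≥15, write latency 46.6≤64.5, read latency 22.1≤46.5).
P2: not dominated (best storage).
P3: not dominated.
P4: not dominated.
P5: not dominated (best cost).
P6: not dominated (best write latency).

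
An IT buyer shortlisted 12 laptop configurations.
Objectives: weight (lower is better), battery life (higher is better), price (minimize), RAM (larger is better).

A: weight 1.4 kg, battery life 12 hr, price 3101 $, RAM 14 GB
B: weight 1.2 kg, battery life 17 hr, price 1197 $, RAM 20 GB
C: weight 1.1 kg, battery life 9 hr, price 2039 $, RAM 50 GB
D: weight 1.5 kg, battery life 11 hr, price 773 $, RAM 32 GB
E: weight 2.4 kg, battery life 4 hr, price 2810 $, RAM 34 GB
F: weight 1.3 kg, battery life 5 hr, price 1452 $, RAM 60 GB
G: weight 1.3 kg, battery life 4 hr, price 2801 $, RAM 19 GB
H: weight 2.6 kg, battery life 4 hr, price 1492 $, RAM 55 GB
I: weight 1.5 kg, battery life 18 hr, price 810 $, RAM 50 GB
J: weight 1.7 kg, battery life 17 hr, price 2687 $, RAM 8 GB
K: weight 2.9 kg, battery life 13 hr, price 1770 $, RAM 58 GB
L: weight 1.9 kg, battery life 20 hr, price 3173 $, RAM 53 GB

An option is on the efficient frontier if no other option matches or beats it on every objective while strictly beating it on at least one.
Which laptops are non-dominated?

B, C, D, F, I, K, L

A: dominated by B (weight 1.2≤1.4, battery life 17≥12, price 1197≤3101, RAM 20≥14).
B: not dominated.
C: not dominated (best weight).
D: not dominated (best price).
E: dominated by C (weight 1.1≤2.4, battery life 9≥4, price 2039≤2810, RAM 50≥34).
F: not dominated (best RAM).
G: dominated by B (weight 1.2≤1.3, battery life 17≥4, price 1197≤2801, RAM 20≥19).
H: dominated by F (weight 1.3≤2.6, battery life 5≥4, price 1452≤1492, RAM 60≥55).
I: not dominated.
J: dominated by B (weight 1.2≤1.7, battery life 17≥17, price 1197≤2687, RAM 20≥8).
K: not dominated.
L: not dominated (best battery life).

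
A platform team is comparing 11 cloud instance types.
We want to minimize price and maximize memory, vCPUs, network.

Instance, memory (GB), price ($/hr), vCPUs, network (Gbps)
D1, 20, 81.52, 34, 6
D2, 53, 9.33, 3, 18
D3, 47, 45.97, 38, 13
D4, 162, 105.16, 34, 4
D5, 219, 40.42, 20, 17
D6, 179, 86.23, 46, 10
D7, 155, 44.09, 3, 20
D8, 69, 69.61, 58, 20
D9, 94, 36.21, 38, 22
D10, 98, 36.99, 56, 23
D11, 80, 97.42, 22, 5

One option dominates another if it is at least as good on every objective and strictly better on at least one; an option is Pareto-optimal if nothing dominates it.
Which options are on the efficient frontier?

D2, D5, D6, D7, D8, D9, D10

D1: dominated by D3 (memory 47≥20, price 45.97≤81.52, vCPUs 38≥34, network 13≥6).
D2: not dominated (best price).
D3: dominated by D9 (memory 94≥47, price 36.21≤45.97, vCPUs 38≥38, network 22≥13).
D4: dominated by D6 (memory 179≥162, price 86.23≤105.16, vCPUs 46≥34, network 10≥4).
D5: not dominated (best memory).
D6: not dominated.
D7: not dominated.
D8: not dominated (best vCPUs).
D9: not dominated.
D10: not dominated (best network).
D11: dominated by D6 (memory 179≥80, price 86.23≤97.42, vCPUs 46≥22, network 10≥5).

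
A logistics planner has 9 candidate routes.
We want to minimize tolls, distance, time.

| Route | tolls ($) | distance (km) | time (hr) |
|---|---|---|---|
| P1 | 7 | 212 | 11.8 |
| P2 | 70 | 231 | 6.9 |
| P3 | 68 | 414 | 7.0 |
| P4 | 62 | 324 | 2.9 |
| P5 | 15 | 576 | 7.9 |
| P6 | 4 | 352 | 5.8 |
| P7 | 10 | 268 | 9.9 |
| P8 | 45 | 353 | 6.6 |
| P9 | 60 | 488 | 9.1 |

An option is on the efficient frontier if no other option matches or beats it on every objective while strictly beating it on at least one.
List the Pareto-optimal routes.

P1: not dominated (best distance).
P2: not dominated.
P3: dominated by P4 (tolls 62≤68, distance 324≤414, time 2.9≤7.0).
P4: not dominated (best time).
P5: dominated by P6 (tolls 4≤15, distance 352≤576, time 5.8≤7.9).
P6: not dominated (best tolls).
P7: not dominated.
P8: dominated by P6 (tolls 4≤45, distance 352≤353, time 5.8≤6.6).
P9: dominated by P6 (tolls 4≤60, distance 352≤488, time 5.8≤9.1).

P1, P2, P4, P6, P7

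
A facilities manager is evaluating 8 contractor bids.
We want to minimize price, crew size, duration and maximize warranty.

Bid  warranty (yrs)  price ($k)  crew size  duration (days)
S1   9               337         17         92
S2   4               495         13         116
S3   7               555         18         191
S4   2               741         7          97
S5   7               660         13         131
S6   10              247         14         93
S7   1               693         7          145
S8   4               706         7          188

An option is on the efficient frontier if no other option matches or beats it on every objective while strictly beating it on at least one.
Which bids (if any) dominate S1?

none

S2: worse on warranty (4 vs 9).
S3: worse on warranty (7 vs 9).
S4: worse on warranty (2 vs 9).
S5: worse on warranty (7 vs 9).
S6: worse on duration (93 vs 92).
S7: worse on warranty (1 vs 9).
S8: worse on warranty (4 vs 9).
No option dominates S1.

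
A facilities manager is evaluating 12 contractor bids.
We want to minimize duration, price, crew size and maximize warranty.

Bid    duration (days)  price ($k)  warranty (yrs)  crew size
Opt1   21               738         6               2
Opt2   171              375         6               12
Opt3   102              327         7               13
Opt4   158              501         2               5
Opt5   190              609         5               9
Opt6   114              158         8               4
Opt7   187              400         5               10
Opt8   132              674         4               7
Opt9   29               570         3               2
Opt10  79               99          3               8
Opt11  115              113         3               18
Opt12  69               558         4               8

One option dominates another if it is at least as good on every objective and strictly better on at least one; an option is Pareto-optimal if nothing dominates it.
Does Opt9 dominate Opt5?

No

Opt9 vs Opt5: Opt9 is worse on warranty (3 vs 5), so it does not dominate Opt5.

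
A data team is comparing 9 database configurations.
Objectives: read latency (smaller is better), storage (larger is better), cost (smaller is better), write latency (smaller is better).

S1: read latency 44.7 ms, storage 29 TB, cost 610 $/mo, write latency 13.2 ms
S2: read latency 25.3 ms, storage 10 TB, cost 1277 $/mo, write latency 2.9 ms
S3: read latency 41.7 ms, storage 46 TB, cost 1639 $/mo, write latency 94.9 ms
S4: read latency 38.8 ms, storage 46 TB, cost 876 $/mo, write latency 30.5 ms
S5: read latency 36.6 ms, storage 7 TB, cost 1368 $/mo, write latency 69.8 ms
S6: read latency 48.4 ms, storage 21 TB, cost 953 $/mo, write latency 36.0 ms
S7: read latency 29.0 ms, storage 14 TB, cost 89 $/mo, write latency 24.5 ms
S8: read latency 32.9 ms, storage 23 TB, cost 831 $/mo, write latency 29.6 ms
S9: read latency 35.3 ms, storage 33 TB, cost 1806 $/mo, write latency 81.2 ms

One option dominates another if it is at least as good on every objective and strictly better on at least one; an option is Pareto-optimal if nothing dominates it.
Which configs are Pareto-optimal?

S1: not dominated.
S2: not dominated (best read latency).
S3: dominated by S4 (read latency 38.8≤41.7, storage 46≥46, cost 876≤1639, write latency 30.5≤94.9).
S4: not dominated.
S5: dominated by S2 (read latency 25.3≤36.6, storage 10≥7, cost 1277≤1368, write latency 2.9≤69.8).
S6: dominated by S1 (read latency 44.7≤48.4, storage 29≥21, cost 610≤953, write latency 13.2≤36.0).
S7: not dominated (best cost).
S8: not dominated.
S9: not dominated.

S1, S2, S4, S7, S8, S9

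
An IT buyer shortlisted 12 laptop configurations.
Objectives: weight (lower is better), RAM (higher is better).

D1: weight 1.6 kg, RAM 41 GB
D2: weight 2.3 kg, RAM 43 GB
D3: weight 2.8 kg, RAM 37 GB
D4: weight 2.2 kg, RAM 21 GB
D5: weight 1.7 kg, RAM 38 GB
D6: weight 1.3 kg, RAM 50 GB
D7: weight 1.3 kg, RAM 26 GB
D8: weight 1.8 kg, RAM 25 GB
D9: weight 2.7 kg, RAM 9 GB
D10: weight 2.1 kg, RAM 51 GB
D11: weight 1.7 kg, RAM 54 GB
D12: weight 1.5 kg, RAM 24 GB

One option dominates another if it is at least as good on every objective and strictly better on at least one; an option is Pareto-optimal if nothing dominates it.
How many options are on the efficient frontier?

D1: dominated by D6 (weight 1.3≤1.6, RAM 50≥41).
D2: dominated by D6 (weight 1.3≤2.3, RAM 50≥43).
D3: dominated by D1 (weight 1.6≤2.8, RAM 41≥37).
D4: dominated by D1 (weight 1.6≤2.2, RAM 41≥21).
D5: dominated by D1 (weight 1.6≤1.7, RAM 41≥38).
D6: not dominated.
D7: dominated by D6 (weight 1.3≤1.3, RAM 50≥26).
D8: dominated by D1 (weight 1.6≤1.8, RAM 41≥25).
D9: dominated by D1 (weight 1.6≤2.7, RAM 41≥9).
D10: dominated by D11 (weight 1.7≤2.1, RAM 54≥51).
D11: not dominated (best RAM).
D12: dominated by D6 (weight 1.3≤1.5, RAM 50≥24).
Pareto-optimal: D6, D11 → 2.

2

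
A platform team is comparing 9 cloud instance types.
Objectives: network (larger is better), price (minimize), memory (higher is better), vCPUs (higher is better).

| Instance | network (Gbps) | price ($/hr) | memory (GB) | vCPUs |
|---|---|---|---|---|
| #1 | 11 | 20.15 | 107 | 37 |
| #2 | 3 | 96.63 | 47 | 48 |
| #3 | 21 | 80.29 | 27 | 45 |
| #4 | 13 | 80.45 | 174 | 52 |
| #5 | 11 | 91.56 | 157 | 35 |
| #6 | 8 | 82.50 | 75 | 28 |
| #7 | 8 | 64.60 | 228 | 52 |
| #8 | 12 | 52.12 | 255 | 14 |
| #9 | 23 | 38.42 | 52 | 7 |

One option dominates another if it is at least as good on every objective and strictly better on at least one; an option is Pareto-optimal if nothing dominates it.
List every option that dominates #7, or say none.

#1: worse on memory (107 vs 228).
#2: worse on network (3 vs 8).
#3: worse on price (80.29 vs 64.60).
#4: worse on price (80.45 vs 64.60).
#5: worse on price (91.56 vs 64.60).
#6: worse on price (82.50 vs 64.60).
#8: worse on vCPUs (14 vs 52).
#9: worse on memory (52 vs 228).
No option dominates #7.

none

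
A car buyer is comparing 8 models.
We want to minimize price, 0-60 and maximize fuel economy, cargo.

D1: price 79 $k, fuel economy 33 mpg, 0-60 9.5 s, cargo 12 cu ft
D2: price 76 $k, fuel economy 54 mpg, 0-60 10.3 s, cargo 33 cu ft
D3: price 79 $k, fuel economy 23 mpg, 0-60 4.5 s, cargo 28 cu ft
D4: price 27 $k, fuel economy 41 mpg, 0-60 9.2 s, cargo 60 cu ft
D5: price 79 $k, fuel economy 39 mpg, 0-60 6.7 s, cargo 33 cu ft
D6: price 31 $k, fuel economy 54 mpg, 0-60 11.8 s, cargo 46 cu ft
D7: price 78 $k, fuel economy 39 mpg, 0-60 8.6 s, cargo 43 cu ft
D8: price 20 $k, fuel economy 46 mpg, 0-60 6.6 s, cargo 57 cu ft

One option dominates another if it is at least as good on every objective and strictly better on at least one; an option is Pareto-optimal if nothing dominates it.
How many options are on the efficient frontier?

5

D1: dominated by D4 (price 27≤79, fuel economy 41≥33, 0-60 9.2≤9.5, cargo 60≥12).
D2: not dominated.
D3: not dominated (best 0-60).
D4: not dominated (best cargo).
D5: dominated by D8 (price 20≤79, fuel economy 46≥39, 0-60 6.6≤6.7, cargo 57≥33).
D6: not dominated.
D7: dominated by D8 (price 20≤78, fuel economy 46≥39, 0-60 6.6≤8.6, cargo 57≥43).
D8: not dominated (best price).
Pareto-optimal: D2, D3, D4, D6, D8 → 5.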